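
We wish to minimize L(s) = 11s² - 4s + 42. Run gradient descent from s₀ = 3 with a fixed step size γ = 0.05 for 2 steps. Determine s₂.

L′(s) = 22s - 4
Step 1: L′(3) = 62; s₁ = 3 − 0.05·62 = -0.1
Step 2: L′(-0.1) = -6.2; s₂ = -0.1 − 0.05·(-6.2) = 0.21

0.21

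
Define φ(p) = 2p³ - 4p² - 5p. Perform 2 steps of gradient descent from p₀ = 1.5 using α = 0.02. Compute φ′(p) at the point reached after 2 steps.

-2.151510981536

φ′(p) = 6p² - 8p - 5
Step 1: φ′(1.5) = -3.5; p₁ = 1.5 − 0.02·(-3.5) = 1.57
Step 2: φ′(1.57) = -2.7706; p₂ = 1.57 − 0.02·(-2.7706) = 1.625412
φ′(p) at (1.625412) = -2.151510981536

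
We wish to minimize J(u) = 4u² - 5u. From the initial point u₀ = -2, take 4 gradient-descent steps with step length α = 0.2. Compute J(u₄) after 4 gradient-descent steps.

-1.09955584

J′(u) = 8u - 5
Step 1: J′(-2) = -21; u₁ = -2 − 0.2·(-21) = 2.2
Step 2: J′(2.2) = 12.6; u₂ = 2.2 − 0.2·12.6 = -0.32
Step 3: J′(-0.32) = -7.56; u₃ = -0.32 − 0.2·(-7.56) = 1.192
Step 4: J′(1.192) = 4.536; u₄ = 1.192 − 0.2·4.536 = 0.2848
J(0.2848) = -1.09955584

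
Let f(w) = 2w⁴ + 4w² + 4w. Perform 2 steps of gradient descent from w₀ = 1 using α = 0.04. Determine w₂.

-0.02656

f′(w) = 8w³ + 8w + 4
w₁ = 1 − 0.04·20 = 0.2
w₂ = 0.2 − 0.04·5.664 = -0.02656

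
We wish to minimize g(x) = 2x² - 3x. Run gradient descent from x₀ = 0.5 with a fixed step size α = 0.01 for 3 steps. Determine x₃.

g′(x) = 4x - 3
Step 1: g′(0.5) = -1; x₁ = 0.5 − 0.01·(-1) = 0.51
Step 2: g′(0.51) = -0.96; x₂ = 0.51 − 0.01·(-0.96) = 0.5196
Step 3: g′(0.5196) = -0.9216; x₃ = 0.5196 − 0.01·(-0.9216) = 0.528816

0.528816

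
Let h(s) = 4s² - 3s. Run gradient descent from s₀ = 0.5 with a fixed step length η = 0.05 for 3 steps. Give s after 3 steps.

h′(s) = 8s - 3
s₁ = 0.5 − 0.05·1 = 0.45
s₂ = 0.45 − 0.05·0.6 = 0.42
s₃ = 0.42 − 0.05·0.36 = 0.402

0.402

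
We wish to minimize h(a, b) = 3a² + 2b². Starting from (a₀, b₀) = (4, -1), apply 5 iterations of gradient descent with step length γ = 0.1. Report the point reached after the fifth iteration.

∇h = (6a, 4b)
(a₁, b₁) = (4, -1) − 0.1·(24, -4) = (1.6, -0.6)
(a₂, b₂) = (1.6, -0.6) − 0.1·(9.6, -2.4) = (0.64, -0.36)
(a₃, b₃) = (0.64, -0.36) − 0.1·(3.84, -1.44) = (0.256, -0.216)
(a₄, b₄) = (0.256, -0.216) − 0.1·(1.536, -0.864) = (0.1024, -0.1296)
(a₅, b₅) = (0.1024, -0.1296) − 0.1·(0.6144, -0.5184) = (0.04096, -0.07776)

(0.04096, -0.07776)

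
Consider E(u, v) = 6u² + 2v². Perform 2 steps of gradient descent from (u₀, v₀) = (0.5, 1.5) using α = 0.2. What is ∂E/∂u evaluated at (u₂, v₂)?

11.76

∇E = (12u, 4v)
(u₁, v₁) = (0.5, 1.5) − 0.2·(6, 6) = (-0.7, 0.3)
(u₂, v₂) = (-0.7, 0.3) − 0.2·(-8.4, 1.2) = (0.98, 0.06)
∂E/∂u at (0.98, 0.06) = 11.76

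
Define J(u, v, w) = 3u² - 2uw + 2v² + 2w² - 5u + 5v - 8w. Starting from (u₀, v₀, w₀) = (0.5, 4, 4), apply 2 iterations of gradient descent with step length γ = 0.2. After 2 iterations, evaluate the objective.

-18.7228

∇J = (6u - 2w - 5, 4v + 5, -2u + 4w - 8)
Step 1: at (0.5, 4, 4), ∇J = (-10, 21, 7) → (0.5, 4, 4) − 0.2·(-10, 21, 7) = (2.5, -0.2, 2.6)
Step 2: at (2.5, -0.2, 2.6), ∇J = (4.8, 4.2, -2.6) → (2.5, -0.2, 2.6) − 0.2·(4.8, 4.2, -2.6) = (1.54, -1.04, 3.12)
J(1.54, -1.04, 3.12) = -18.7228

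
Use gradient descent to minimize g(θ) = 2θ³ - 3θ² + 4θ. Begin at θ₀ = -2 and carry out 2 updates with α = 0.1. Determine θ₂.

-31.6

g′(θ) = 6θ² - 6θ + 4
θ₁ = -2 − 0.1·40 = -6
θ₂ = -6 − 0.1·256 = -31.6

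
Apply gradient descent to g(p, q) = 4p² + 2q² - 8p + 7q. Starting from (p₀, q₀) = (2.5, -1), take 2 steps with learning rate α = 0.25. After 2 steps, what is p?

2.5

∇g = (8p - 8, 4q + 7)
Step 1: at (2.5, -1), ∇g = (12, 3) → (2.5, -1) − 0.25·(12, 3) = (-0.5, -1.75)
Step 2: at (-0.5, -1.75), ∇g = (-12, 0) → (-0.5, -1.75) − 0.25·(-12, 0) = (2.5, -1.75)
p = 2.5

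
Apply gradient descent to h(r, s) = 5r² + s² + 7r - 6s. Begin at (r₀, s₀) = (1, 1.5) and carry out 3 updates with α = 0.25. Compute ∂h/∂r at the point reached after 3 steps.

-57.375

∇h = (10r + 7, 2s - 6)
(r₁, s₁) = (1, 1.5) − 0.25·(17, -3) = (-3.25, 2.25)
(r₂, s₂) = (-3.25, 2.25) − 0.25·(-25.5, -1.5) = (3.125, 2.625)
(r₃, s₃) = (3.125, 2.625) − 0.25·(38.25, -0.75) = (-6.4375, 2.8125)
∂h/∂r at (-6.4375, 2.8125) = -57.375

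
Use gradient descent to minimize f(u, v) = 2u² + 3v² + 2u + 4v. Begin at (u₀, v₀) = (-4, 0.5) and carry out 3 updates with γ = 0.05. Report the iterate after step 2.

∇f = (4u + 2, 6v + 4)
Step 1: at (-4, 0.5), ∇f = (-14, 7) → (-4, 0.5) − 0.05·(-14, 7) = (-3.3, 0.15)
Step 2: at (-3.3, 0.15), ∇f = (-11.2, 4.9) → (-3.3, 0.15) − 0.05·(-11.2, 4.9) = (-2.74, -0.095)

(-2.74, -0.095)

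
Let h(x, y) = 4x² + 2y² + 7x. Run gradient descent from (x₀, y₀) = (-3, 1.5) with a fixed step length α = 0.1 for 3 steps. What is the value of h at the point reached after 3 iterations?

∇h = (8x + 7, 4y)
Step 1: at (-3, 1.5), ∇h = (-17, 6) → (-3, 1.5) − 0.1·(-17, 6) = (-1.3, 0.9)
Step 2: at (-1.3, 0.9), ∇h = (-3.4, 3.6) → (-1.3, 0.9) − 0.1·(-3.4, 3.6) = (-0.96, 0.54)
Step 3: at (-0.96, 0.54), ∇h = (-0.68, 2.16) → (-0.96, 0.54) − 0.1·(-0.68, 2.16) = (-0.892, 0.324)
h(-0.892, 0.324) = -2.851392

-2.851392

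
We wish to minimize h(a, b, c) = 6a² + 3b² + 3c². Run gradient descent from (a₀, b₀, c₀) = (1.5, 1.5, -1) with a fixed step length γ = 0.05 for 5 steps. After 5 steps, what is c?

∇h = (12a, 6b, 6c)
(a₁, b₁, c₁) = (1.5, 1.5, -1) − 0.05·(18, 9, -6) = (0.6, 1.05, -0.7)
(a₂, b₂, c₂) = (0.6, 1.05, -0.7) − 0.05·(7.2, 6.3, -4.2) = (0.24, 0.735, -0.49)
(a₃, b₃, c₃) = (0.24, 0.735, -0.49) − 0.05·(2.88, 4.41, -2.94) = (0.096, 0.5145, -0.343)
(a₄, b₄, c₄) = (0.096, 0.5145, -0.343) − 0.05·(1.152, 3.087, -2.058) = (0.0384, 0.36015, -0.2401)
(a₅, b₅, c₅) = (0.0384, 0.36015, -0.2401) − 0.05·(0.4608, 2.1609, -1.4406) = (0.01536, 0.252105, -0.16807)
c = -0.16807

-0.16807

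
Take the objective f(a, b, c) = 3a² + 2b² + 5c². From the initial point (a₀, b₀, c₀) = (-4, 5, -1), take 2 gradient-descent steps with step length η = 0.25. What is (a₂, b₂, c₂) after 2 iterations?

∇f = (6a, 4b, 10c)
Step 1: at (-4, 5, -1), ∇f = (-24, 20, -10) → (-4, 5, -1) − 0.25·(-24, 20, -10) = (2, 0, 1.5)
Step 2: at (2, 0, 1.5), ∇f = (12, 0, 15) → (2, 0, 1.5) − 0.25·(12, 0, 15) = (-1, 0, -2.25)

(-1, 0, -2.25)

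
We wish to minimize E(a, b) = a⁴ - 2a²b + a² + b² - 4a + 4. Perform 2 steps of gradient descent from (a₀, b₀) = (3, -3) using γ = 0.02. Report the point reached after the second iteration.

(0.14063104, -2.418944)

∇E = (4a³ - 4ab + 2a - 4, -2a² + 2b)
Step 1: at (3, -3), ∇E = (146, -24) → (3, -3) − 0.02·(146, -24) = (0.08, -2.52)
Step 2: at (0.08, -2.52), ∇E = (-3.031552, -5.0528) → (0.08, -2.52) − 0.02·(-3.031552, -5.0528) = (0.14063104, -2.418944)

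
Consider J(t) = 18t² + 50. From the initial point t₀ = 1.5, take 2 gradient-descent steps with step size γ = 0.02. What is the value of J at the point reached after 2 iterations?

50.24893568

J′(t) = 36t
Step 1: J′(1.5) = 54; t₁ = 1.5 − 0.02·54 = 0.42
Step 2: J′(0.42) = 15.12; t₂ = 0.42 − 0.02·15.12 = 0.1176
J(0.1176) = 50.24893568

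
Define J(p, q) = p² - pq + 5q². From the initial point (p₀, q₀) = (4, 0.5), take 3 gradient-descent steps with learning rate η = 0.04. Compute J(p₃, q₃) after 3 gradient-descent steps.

9.547709464576

∇J = (2p - q, -p + 10q)
Step 1: at (4, 0.5), ∇J = (7.5, 1) → (4, 0.5) − 0.04·(7.5, 1) = (3.7, 0.46)
Step 2: at (3.7, 0.46), ∇J = (6.94, 0.9) → (3.7, 0.46) − 0.04·(6.94, 0.9) = (3.4224, 0.424)
Step 3: at (3.4224, 0.424), ∇J = (6.4208, 0.8176) → (3.4224, 0.424) − 0.04·(6.4208, 0.8176) = (3.165568, 0.391296)
J(3.165568, 0.391296) = 9.547709464576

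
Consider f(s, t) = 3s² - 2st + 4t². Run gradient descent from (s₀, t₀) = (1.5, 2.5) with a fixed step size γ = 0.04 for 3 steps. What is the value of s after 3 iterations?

0.992224

∇f = (6s - 2t, -2s + 8t)
Step 1: at (1.5, 2.5), ∇f = (4, 17) → (1.5, 2.5) − 0.04·(4, 17) = (1.34, 1.82)
Step 2: at (1.34, 1.82), ∇f = (4.4, 11.88) → (1.34, 1.82) − 0.04·(4.4, 11.88) = (1.164, 1.3448)
Step 3: at (1.164, 1.3448), ∇f = (4.2944, 8.4304) → (1.164, 1.3448) − 0.04·(4.2944, 8.4304) = (0.992224, 1.007584)
s = 0.992224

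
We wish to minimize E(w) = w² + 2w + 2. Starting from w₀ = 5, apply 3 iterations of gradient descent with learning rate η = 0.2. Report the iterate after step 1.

E′(w) = 2w + 2
Step 1: E′(5) = 12; w₁ = 5 − 0.2·12 = 2.6

2.6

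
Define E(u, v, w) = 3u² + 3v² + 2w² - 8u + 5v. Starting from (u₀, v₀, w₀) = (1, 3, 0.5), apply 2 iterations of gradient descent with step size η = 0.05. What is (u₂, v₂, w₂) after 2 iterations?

∇E = (6u - 8, 6v + 5, 4w)
Step 1: at (1, 3, 0.5), ∇E = (-2, 23, 2) → (1, 3, 0.5) − 0.05·(-2, 23, 2) = (1.1, 1.85, 0.4)
Step 2: at (1.1, 1.85, 0.4), ∇E = (-1.4, 16.1, 1.6) → (1.1, 1.85, 0.4) − 0.05·(-1.4, 16.1, 1.6) = (1.17, 1.045, 0.32)

(1.17, 1.045, 0.32)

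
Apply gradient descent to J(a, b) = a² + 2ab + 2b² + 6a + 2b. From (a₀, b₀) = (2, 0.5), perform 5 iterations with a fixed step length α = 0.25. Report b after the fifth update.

∇J = (2a + 2b + 6, 2a + 4b + 2)
(a₁, b₁) = (2, 0.5) − 0.25·(11, 8) = (-0.75, -1.5)
(a₂, b₂) = (-0.75, -1.5) − 0.25·(1.5, -5.5) = (-1.125, -0.125)
(a₃, b₃) = (-1.125, -0.125) − 0.25·(3.5, -0.75) = (-2, 0.0625)
(a₄, b₄) = (-2, 0.0625) − 0.25·(2.125, -1.75) = (-2.53125, 0.5)
(a₅, b₅) = (-2.53125, 0.5) − 0.25·(1.9375, -1.0625) = (-3.015625, 0.765625)
b = 0.765625

0.765625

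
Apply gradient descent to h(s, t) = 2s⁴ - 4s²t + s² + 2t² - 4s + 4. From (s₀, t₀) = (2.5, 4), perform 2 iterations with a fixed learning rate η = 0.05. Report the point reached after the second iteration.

(0.7328, 3.568)

∇h = (8s³ - 8st + 2s - 4, -4s² + 4t)
(s₁, t₁) = (2.5, 4) − 0.05·(46, -9) = (0.2, 4.45)
(s₂, t₂) = (0.2, 4.45) − 0.05·(-10.656, 17.64) = (0.7328, 3.568)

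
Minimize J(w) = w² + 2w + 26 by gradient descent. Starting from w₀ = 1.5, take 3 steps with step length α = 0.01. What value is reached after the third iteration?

J′(w) = 2w + 2
Step 1: J′(1.5) = 5; w₁ = 1.5 − 0.01·5 = 1.45
Step 2: J′(1.45) = 4.9; w₂ = 1.45 − 0.01·4.9 = 1.401
Step 3: J′(1.401) = 4.802; w₃ = 1.401 − 0.01·4.802 = 1.35298

1.35298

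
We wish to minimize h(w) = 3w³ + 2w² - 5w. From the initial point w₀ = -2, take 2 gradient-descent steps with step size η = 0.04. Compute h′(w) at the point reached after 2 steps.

228.653062815744

h′(w) = 9w² + 4w - 5
Step 1: h′(-2) = 23; w₁ = -2 − 0.04·23 = -2.92
Step 2: h′(-2.92) = 60.0576; w₂ = -2.92 − 0.04·60.0576 = -5.322304
h′(w) at (-5.322304) = 228.653062815744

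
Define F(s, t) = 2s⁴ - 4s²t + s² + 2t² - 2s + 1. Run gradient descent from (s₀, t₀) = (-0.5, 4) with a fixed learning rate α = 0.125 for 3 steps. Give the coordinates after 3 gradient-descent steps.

∇F = (8s³ - 8st + 2s - 2, -4s² + 4t)
Step 1: at (-0.5, 4), ∇F = (12, 15) → (-0.5, 4) − 0.125·(12, 15) = (-2, 2.125)
Step 2: at (-2, 2.125), ∇F = (-36, -7.5) → (-2, 2.125) − 0.125·(-36, -7.5) = (2.5, 3.0625)
Step 3: at (2.5, 3.0625), ∇F = (66.75, -12.75) → (2.5, 3.0625) − 0.125·(66.75, -12.75) = (-5.84375, 4.65625)

(-5.84375, 4.65625)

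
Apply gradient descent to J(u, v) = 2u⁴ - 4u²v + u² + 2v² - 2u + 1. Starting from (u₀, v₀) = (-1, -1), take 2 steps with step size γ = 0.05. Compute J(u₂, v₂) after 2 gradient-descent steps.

1.2902

∇J = (8u³ - 8uv + 2u - 2, -4u² + 4v)
Step 1: at (-1, -1), ∇J = (-20, -8) → (-1, -1) − 0.05·(-20, -8) = (0, -0.6)
Step 2: at (0, -0.6), ∇J = (-2, -2.4) → (0, -0.6) − 0.05·(-2, -2.4) = (0.1, -0.48)
J(0.1, -0.48) = 1.2902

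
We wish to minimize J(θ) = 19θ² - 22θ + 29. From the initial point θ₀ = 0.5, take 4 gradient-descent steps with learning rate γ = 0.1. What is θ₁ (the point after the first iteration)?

J′(θ) = 38θ - 22
Step 1: J′(0.5) = -3; θ₁ = 0.5 − 0.1·(-3) = 0.8

0.8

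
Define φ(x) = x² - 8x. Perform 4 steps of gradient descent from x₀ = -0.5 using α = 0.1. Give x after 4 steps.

φ′(x) = 2x - 8
x₁ = -0.5 − 0.1·(-9) = 0.4
x₂ = 0.4 − 0.1·(-7.2) = 1.12
x₃ = 1.12 − 0.1·(-5.76) = 1.696
x₄ = 1.696 − 0.1·(-4.608) = 2.1568

2.1568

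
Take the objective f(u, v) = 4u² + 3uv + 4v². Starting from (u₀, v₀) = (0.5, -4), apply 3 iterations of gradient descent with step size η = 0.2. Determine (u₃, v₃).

(3.024, 3.024)

∇f = (8u + 3v, 3u + 8v)
Step 1: at (0.5, -4), ∇f = (-8, -30.5) → (0.5, -4) − 0.2·(-8, -30.5) = (2.1, 2.1)
Step 2: at (2.1, 2.1), ∇f = (23.1, 23.1) → (2.1, 2.1) − 0.2·(23.1, 23.1) = (-2.52, -2.52)
Step 3: at (-2.52, -2.52), ∇f = (-27.72, -27.72) → (-2.52, -2.52) − 0.2·(-27.72, -27.72) = (3.024, 3.024)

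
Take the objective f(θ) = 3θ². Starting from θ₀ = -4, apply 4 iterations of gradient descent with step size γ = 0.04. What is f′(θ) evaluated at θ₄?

f′(θ) = 6θ
Step 1: f′(-4) = -24; θ₁ = -4 − 0.04·(-24) = -3.04
Step 2: f′(-3.04) = -18.24; θ₂ = -3.04 − 0.04·(-18.24) = -2.3104
Step 3: f′(-2.3104) = -13.8624; θ₃ = -2.3104 − 0.04·(-13.8624) = -1.755904
Step 4: f′(-1.755904) = -10.535424; θ₄ = -1.755904 − 0.04·(-10.535424) = -1.33448704
f′(θ) at (-1.33448704) = -8.00692224

-8.00692224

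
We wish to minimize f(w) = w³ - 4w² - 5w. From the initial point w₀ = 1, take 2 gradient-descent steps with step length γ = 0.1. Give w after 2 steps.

f′(w) = 3w² - 8w - 5
Step 1: f′(1) = -10; w₁ = 1 − 0.1·(-10) = 2
Step 2: f′(2) = -9; w₂ = 2 − 0.1·(-9) = 2.9

2.9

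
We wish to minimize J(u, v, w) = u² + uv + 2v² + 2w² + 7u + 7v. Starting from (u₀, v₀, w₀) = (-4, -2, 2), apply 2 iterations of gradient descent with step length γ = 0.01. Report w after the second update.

∇J = (2u + v + 7, u + 4v + 7, 4w)
(u₁, v₁, w₁) = (-4, -2, 2) − 0.01·(-3, -5, 8) = (-3.97, -1.95, 1.92)
(u₂, v₂, w₂) = (-3.97, -1.95, 1.92) − 0.01·(-2.89, -4.77, 7.68) = (-3.9411, -1.9023, 1.8432)
w = 1.8432

1.8432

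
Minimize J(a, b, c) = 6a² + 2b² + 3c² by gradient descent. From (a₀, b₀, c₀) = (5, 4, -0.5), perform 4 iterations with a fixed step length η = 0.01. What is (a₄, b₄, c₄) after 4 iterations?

(2.9984768, 3.39738624, -0.39037448)

∇J = (12a, 4b, 6c)
(a₁, b₁, c₁) = (5, 4, -0.5) − 0.01·(60, 16, -3) = (4.4, 3.84, -0.47)
(a₂, b₂, c₂) = (4.4, 3.84, -0.47) − 0.01·(52.8, 15.36, -2.82) = (3.872, 3.6864, -0.4418)
(a₃, b₃, c₃) = (3.872, 3.6864, -0.4418) − 0.01·(46.464, 14.7456, -2.6508) = (3.40736, 3.538944, -0.415292)
(a₄, b₄, c₄) = (3.40736, 3.538944, -0.415292) − 0.01·(40.88832, 14.155776, -2.491752) = (2.9984768, 3.39738624, -0.39037448)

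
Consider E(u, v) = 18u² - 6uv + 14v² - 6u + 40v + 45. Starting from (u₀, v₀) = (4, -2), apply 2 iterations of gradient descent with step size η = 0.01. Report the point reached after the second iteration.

(1.564, -1.402)

∇E = (36u - 6v - 6, -6u + 28v + 40)
Step 1: at (4, -2), ∇E = (150, -40) → (4, -2) − 0.01·(150, -40) = (2.5, -1.6)
Step 2: at (2.5, -1.6), ∇E = (93.6, -19.8) → (2.5, -1.6) − 0.01·(93.6, -19.8) = (1.564, -1.402)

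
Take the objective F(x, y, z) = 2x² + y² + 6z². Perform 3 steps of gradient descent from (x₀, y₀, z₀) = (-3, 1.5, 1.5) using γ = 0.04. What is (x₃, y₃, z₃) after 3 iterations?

(-1.778112, 1.168032, 0.210912)

∇F = (4x, 2y, 12z)
Step 1: at (-3, 1.5, 1.5), ∇F = (-12, 3, 18) → (-3, 1.5, 1.5) − 0.04·(-12, 3, 18) = (-2.52, 1.38, 0.78)
Step 2: at (-2.52, 1.38, 0.78), ∇F = (-10.08, 2.76, 9.36) → (-2.52, 1.38, 0.78) − 0.04·(-10.08, 2.76, 9.36) = (-2.1168, 1.2696, 0.4056)
Step 3: at (-2.1168, 1.2696, 0.4056), ∇F = (-8.4672, 2.5392, 4.8672) → (-2.1168, 1.2696, 0.4056) − 0.04·(-8.4672, 2.5392, 4.8672) = (-1.778112, 1.168032, 0.210912)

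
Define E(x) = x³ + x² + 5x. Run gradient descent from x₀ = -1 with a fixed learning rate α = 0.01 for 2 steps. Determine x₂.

E′(x) = 3x² + 2x + 5
Step 1: E′(-1) = 6; x₁ = -1 − 0.01·6 = -1.06
Step 2: E′(-1.06) = 6.2508; x₂ = -1.06 − 0.01·6.2508 = -1.122508

-1.122508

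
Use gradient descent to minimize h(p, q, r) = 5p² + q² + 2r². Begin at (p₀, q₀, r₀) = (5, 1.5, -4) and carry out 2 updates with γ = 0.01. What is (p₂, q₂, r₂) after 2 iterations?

(4.05, 1.4406, -3.6864)

∇h = (10p, 2q, 4r)
Step 1: at (5, 1.5, -4), ∇h = (50, 3, -16) → (5, 1.5, -4) − 0.01·(50, 3, -16) = (4.5, 1.47, -3.84)
Step 2: at (4.5, 1.47, -3.84), ∇h = (45, 2.94, -15.36) → (4.5, 1.47, -3.84) − 0.01·(45, 2.94, -15.36) = (4.05, 1.4406, -3.6864)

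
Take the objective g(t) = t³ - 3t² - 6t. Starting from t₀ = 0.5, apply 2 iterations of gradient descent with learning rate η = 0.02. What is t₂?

g′(t) = 3t² - 6t - 6
Step 1: g′(0.5) = -8.25; t₁ = 0.5 − 0.02·(-8.25) = 0.665
Step 2: g′(0.665) = -8.663325; t₂ = 0.665 − 0.02·(-8.663325) = 0.8382665

0.8382665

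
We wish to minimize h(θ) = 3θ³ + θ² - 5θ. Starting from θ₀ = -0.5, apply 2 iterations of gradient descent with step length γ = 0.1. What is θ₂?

0.3859375

h′(θ) = 9θ² + 2θ - 5
θ₁ = -0.5 − 0.1·(-3.75) = -0.125
θ₂ = -0.125 − 0.1·(-5.109375) = 0.3859375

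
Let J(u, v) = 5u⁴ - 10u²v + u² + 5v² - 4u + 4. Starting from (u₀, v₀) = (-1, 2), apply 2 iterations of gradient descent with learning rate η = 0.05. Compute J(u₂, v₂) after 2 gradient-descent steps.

7.296005119605

∇J = (20u³ - 20uv + 2u - 4, -10u² + 10v)
(u₁, v₁) = (-1, 2) − 0.05·(14, 10) = (-1.7, 1.5)
(u₂, v₂) = (-1.7, 1.5) − 0.05·(-54.66, -13.9) = (1.033, 2.195)
J(1.033, 2.195) = 7.296005119605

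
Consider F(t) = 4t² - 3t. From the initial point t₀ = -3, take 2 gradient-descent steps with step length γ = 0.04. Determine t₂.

-1.1856

F′(t) = 8t - 3
Step 1: F′(-3) = -27; t₁ = -3 − 0.04·(-27) = -1.92
Step 2: F′(-1.92) = -18.36; t₂ = -1.92 − 0.04·(-18.36) = -1.1856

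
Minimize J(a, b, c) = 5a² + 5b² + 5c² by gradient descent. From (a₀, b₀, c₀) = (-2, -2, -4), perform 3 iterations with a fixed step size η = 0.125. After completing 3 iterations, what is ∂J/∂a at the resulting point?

∇J = (10a, 10b, 10c)
(a₁, b₁, c₁) = (-2, -2, -4) − 0.125·(-20, -20, -40) = (0.5, 0.5, 1)
(a₂, b₂, c₂) = (0.5, 0.5, 1) − 0.125·(5, 5, 10) = (-0.125, -0.125, -0.25)
(a₃, b₃, c₃) = (-0.125, -0.125, -0.25) − 0.125·(-1.25, -1.25, -2.5) = (0.03125, 0.03125, 0.0625)
∂J/∂a at (0.03125, 0.03125, 0.0625) = 0.3125

0.3125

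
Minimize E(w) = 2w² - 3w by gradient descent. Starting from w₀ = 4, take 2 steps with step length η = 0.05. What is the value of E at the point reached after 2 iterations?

E′(w) = 4w - 3
w₁ = 4 − 0.05·13 = 3.35
w₂ = 3.35 − 0.05·10.4 = 2.83
E(2.83) = 7.5278

7.5278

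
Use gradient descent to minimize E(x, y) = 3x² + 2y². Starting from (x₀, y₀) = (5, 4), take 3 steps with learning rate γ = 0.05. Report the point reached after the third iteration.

∇E = (6x, 4y)
Step 1: at (5, 4), ∇E = (30, 16) → (5, 4) − 0.05·(30, 16) = (3.5, 3.2)
Step 2: at (3.5, 3.2), ∇E = (21, 12.8) → (3.5, 3.2) − 0.05·(21, 12.8) = (2.45, 2.56)
Step 3: at (2.45, 2.56), ∇E = (14.7, 10.24) → (2.45, 2.56) − 0.05·(14.7, 10.24) = (1.715, 2.048)

(1.715, 2.048)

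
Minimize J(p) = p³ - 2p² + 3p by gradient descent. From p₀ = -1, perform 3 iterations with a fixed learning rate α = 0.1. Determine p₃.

-11.867

J′(p) = 3p² - 4p + 3
Step 1: J′(-1) = 10; p₁ = -1 − 0.1·10 = -2
Step 2: J′(-2) = 23; p₂ = -2 − 0.1·23 = -4.3
Step 3: J′(-4.3) = 75.67; p₃ = -4.3 − 0.1·75.67 = -11.867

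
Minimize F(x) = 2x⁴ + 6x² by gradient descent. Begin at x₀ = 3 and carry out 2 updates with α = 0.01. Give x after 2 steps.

F′(x) = 8x³ + 12x
x₁ = 3 − 0.01·252 = 0.48
x₂ = 0.48 − 0.01·6.644736 = 0.41355264

0.41355264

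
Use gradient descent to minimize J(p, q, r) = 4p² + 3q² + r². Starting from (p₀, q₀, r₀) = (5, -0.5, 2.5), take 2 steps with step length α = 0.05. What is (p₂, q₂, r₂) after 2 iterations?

(1.8, -0.245, 2.025)

∇J = (8p, 6q, 2r)
Step 1: at (5, -0.5, 2.5), ∇J = (40, -3, 5) → (5, -0.5, 2.5) − 0.05·(40, -3, 5) = (3, -0.35, 2.25)
Step 2: at (3, -0.35, 2.25), ∇J = (24, -2.1, 4.5) → (3, -0.35, 2.25) − 0.05·(24, -2.1, 4.5) = (1.8, -0.245, 2.025)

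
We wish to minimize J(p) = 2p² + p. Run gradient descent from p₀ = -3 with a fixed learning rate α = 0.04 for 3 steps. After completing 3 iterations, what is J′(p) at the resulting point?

-6.519744

J′(p) = 4p + 1
Step 1: J′(-3) = -11; p₁ = -3 − 0.04·(-11) = -2.56
Step 2: J′(-2.56) = -9.24; p₂ = -2.56 − 0.04·(-9.24) = -2.1904
Step 3: J′(-2.1904) = -7.7616; p₃ = -2.1904 − 0.04·(-7.7616) = -1.879936
J′(p) at (-1.879936) = -6.519744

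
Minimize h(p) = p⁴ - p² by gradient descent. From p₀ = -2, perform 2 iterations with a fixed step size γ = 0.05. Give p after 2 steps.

-0.6168

h′(p) = 4p³ - 2p
p₁ = -2 − 0.05·(-28) = -0.6
p₂ = -0.6 − 0.05·0.336 = -0.6168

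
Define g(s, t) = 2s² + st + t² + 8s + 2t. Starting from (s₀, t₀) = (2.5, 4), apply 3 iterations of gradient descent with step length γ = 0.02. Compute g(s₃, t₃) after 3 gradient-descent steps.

35.558614475216

∇g = (4s + t + 8, s + 2t + 2)
(s₁, t₁) = (2.5, 4) − 0.02·(22, 12.5) = (2.06, 3.75)
(s₂, t₂) = (2.06, 3.75) − 0.02·(19.99, 11.56) = (1.6602, 3.5188)
(s₃, t₃) = (1.6602, 3.5188) − 0.02·(18.1596, 10.6978) = (1.297008, 3.304844)
g(1.297008, 3.304844) = 35.558614475216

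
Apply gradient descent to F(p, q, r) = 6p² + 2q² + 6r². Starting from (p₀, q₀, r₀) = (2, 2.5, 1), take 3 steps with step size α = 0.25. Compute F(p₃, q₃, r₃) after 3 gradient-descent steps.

∇F = (12p, 4q, 12r)
(p₁, q₁, r₁) = (2, 2.5, 1) − 0.25·(24, 10, 12) = (-4, 0, -2)
(p₂, q₂, r₂) = (-4, 0, -2) − 0.25·(-48, 0, -24) = (8, 0, 4)
(p₃, q₃, r₃) = (8, 0, 4) − 0.25·(96, 0, 48) = (-16, 0, -8)
F(-16, 0, -8) = 1920

1920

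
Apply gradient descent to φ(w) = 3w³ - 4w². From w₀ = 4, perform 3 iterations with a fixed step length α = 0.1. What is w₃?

φ′(w) = 9w² - 8w
Step 1: φ′(4) = 112; w₁ = 4 − 0.1·112 = -7.2
Step 2: φ′(-7.2) = 524.16; w₂ = -7.2 − 0.1·524.16 = -59.616
Step 3: φ′(-59.616) = 32463.535104; w₃ = -59.616 − 0.1·32463.535104 = -3305.9695104

-3305.9695104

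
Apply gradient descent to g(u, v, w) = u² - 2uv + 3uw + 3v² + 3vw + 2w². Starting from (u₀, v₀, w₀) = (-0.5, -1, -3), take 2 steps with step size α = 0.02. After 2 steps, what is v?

∇g = (2u - 2v + 3w, -2u + 6v + 3w, 3u + 3v + 4w)
(u₁, v₁, w₁) = (-0.5, -1, -3) − 0.02·(-8, -14, -16.5) = (-0.34, -0.72, -2.67)
(u₂, v₂, w₂) = (-0.34, -0.72, -2.67) − 0.02·(-7.25, -11.65, -13.86) = (-0.195, -0.487, -2.3928)
v = -0.487

-0.487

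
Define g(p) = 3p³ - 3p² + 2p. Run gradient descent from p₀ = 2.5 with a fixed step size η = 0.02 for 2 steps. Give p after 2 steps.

1.3100195

g′(p) = 9p² - 6p + 2
p₁ = 2.5 − 0.02·43.25 = 1.635
p₂ = 1.635 − 0.02·16.249025 = 1.3100195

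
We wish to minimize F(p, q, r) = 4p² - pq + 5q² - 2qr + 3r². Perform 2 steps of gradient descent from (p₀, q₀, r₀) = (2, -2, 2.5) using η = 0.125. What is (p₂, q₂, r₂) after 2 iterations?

∇F = (8p - q, -p + 10q - 2r, -2q + 6r)
Step 1: at (2, -2, 2.5), ∇F = (18, -27, 19) → (2, -2, 2.5) − 0.125·(18, -27, 19) = (-0.25, 1.375, 0.125)
Step 2: at (-0.25, 1.375, 0.125), ∇F = (-3.375, 13.75, -2) → (-0.25, 1.375, 0.125) − 0.125·(-3.375, 13.75, -2) = (0.171875, -0.34375, 0.375)

(0.171875, -0.34375, 0.375)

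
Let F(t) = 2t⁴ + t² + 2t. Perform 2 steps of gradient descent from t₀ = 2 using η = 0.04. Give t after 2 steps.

-0.65216

F′(t) = 8t³ + 2t + 2
Step 1: F′(2) = 70; t₁ = 2 − 0.04·70 = -0.8
Step 2: F′(-0.8) = -3.696; t₂ = -0.8 − 0.04·(-3.696) = -0.65216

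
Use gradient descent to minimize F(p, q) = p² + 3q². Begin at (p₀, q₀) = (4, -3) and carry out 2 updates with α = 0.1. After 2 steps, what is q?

∇F = (2p, 6q)
(p₁, q₁) = (4, -3) − 0.1·(8, -18) = (3.2, -1.2)
(p₂, q₂) = (3.2, -1.2) − 0.1·(6.4, -7.2) = (2.56, -0.48)
q = -0.48

-0.48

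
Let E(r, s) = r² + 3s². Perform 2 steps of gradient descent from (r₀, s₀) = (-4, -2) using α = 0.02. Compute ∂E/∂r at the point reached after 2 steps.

-7.3728

∇E = (2r, 6s)
(r₁, s₁) = (-4, -2) − 0.02·(-8, -12) = (-3.84, -1.76)
(r₂, s₂) = (-3.84, -1.76) − 0.02·(-7.68, -10.56) = (-3.6864, -1.5488)
∂E/∂r at (-3.6864, -1.5488) = -7.3728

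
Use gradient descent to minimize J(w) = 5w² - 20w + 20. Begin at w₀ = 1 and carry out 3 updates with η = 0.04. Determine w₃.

J′(w) = 10w - 20
w₁ = 1 − 0.04·(-10) = 1.4
w₂ = 1.4 − 0.04·(-6) = 1.64
w₃ = 1.64 − 0.04·(-3.6) = 1.784

1.784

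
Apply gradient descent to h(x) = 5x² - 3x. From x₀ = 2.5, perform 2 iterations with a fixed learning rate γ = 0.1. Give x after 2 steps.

h′(x) = 10x - 3
x₁ = 2.5 − 0.1·22 = 0.3
x₂ = 0.3 − 0.1·0 = 0.3

0.3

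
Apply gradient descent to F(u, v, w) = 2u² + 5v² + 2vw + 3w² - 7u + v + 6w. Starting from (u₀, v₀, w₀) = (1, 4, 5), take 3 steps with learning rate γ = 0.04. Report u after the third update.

∇F = (4u - 7, 10v + 2w + 1, 2v + 6w + 6)
Step 1: at (1, 4, 5), ∇F = (-3, 51, 44) → (1, 4, 5) − 0.04·(-3, 51, 44) = (1.12, 1.96, 3.24)
Step 2: at (1.12, 1.96, 3.24), ∇F = (-2.52, 27.08, 29.36) → (1.12, 1.96, 3.24) − 0.04·(-2.52, 27.08, 29.36) = (1.2208, 0.8768, 2.0656)
Step 3: at (1.2208, 0.8768, 2.0656), ∇F = (-2.1168, 13.8992, 20.1472) → (1.2208, 0.8768, 2.0656) − 0.04·(-2.1168, 13.8992, 20.1472) = (1.305472, 0.320832, 1.259712)
u = 1.305472

1.305472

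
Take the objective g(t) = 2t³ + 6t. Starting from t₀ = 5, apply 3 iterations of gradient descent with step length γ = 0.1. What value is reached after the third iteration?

g′(t) = 6t² + 6
Step 1: g′(5) = 156; t₁ = 5 − 0.1·156 = -10.6
Step 2: g′(-10.6) = 680.16; t₂ = -10.6 − 0.1·680.16 = -78.616
Step 3: g′(-78.616) = 37088.852736; t₃ = -78.616 − 0.1·37088.852736 = -3787.5012736

-3787.5012736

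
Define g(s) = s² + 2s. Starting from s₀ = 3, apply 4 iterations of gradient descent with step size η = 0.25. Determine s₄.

-0.75

g′(s) = 2s + 2
Step 1: g′(3) = 8; s₁ = 3 − 0.25·8 = 1
Step 2: g′(1) = 4; s₂ = 1 − 0.25·4 = 0
Step 3: g′(0) = 2; s₃ = 0 − 0.25·2 = -0.5
Step 4: g′(-0.5) = 1; s₄ = -0.5 − 0.25·1 = -0.75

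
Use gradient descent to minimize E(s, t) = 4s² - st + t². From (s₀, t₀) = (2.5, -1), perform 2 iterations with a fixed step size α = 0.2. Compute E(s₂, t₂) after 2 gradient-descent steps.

4.56

∇E = (8s - t, -s + 2t)
Step 1: at (2.5, -1), ∇E = (21, -4.5) → (2.5, -1) − 0.2·(21, -4.5) = (-1.7, -0.1)
Step 2: at (-1.7, -0.1), ∇E = (-13.5, 1.5) → (-1.7, -0.1) − 0.2·(-13.5, 1.5) = (1, -0.4)
E(1, -0.4) = 4.56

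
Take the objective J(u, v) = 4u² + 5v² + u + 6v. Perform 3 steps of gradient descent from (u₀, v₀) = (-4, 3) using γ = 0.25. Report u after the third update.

∇J = (8u + 1, 10v + 6)
(u₁, v₁) = (-4, 3) − 0.25·(-31, 36) = (3.75, -6)
(u₂, v₂) = (3.75, -6) − 0.25·(31, -54) = (-4, 7.5)
(u₃, v₃) = (-4, 7.5) − 0.25·(-31, 81) = (3.75, -12.75)
u = 3.75

3.75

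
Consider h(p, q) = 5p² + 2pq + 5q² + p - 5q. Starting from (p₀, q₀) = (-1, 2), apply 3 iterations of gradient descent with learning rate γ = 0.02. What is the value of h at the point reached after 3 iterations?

∇h = (10p + 2q + 1, 2p + 10q - 5)
Step 1: at (-1, 2), ∇h = (-5, 13) → (-1, 2) − 0.02·(-5, 13) = (-0.9, 1.74)
Step 2: at (-0.9, 1.74), ∇h = (-4.52, 10.6) → (-0.9, 1.74) − 0.02·(-4.52, 10.6) = (-0.8096, 1.528)
Step 3: at (-0.8096, 1.528), ∇h = (-4.04, 8.6608) → (-0.8096, 1.528) − 0.02·(-4.04, 8.6608) = (-0.7288, 1.354784)
h(-0.7288, 1.354784) = 2.35549247488

2.35549247488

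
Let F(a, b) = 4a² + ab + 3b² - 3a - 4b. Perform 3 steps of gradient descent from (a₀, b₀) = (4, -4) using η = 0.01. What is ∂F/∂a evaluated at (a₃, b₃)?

20.096926

∇F = (8a + b - 3, a + 6b - 4)
Step 1: at (4, -4), ∇F = (25, -24) → (4, -4) − 0.01·(25, -24) = (3.75, -3.76)
Step 2: at (3.75, -3.76), ∇F = (23.24, -22.81) → (3.75, -3.76) − 0.01·(23.24, -22.81) = (3.5176, -3.5319)
Step 3: at (3.5176, -3.5319), ∇F = (21.6089, -21.6738) → (3.5176, -3.5319) − 0.01·(21.6089, -21.6738) = (3.301511, -3.315162)
∂F/∂a at (3.301511, -3.315162) = 20.096926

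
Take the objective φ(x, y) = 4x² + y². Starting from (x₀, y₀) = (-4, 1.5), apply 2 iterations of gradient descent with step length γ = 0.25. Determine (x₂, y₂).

(-4, 0.375)

∇φ = (8x, 2y)
Step 1: at (-4, 1.5), ∇φ = (-32, 3) → (-4, 1.5) − 0.25·(-32, 3) = (4, 0.75)
Step 2: at (4, 0.75), ∇φ = (32, 1.5) → (4, 0.75) − 0.25·(32, 1.5) = (-4, 0.375)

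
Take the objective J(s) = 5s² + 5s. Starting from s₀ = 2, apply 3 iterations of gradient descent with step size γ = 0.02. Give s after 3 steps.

0.78

J′(s) = 10s + 5
Step 1: J′(2) = 25; s₁ = 2 − 0.02·25 = 1.5
Step 2: J′(1.5) = 20; s₂ = 1.5 − 0.02·20 = 1.1
Step 3: J′(1.1) = 16; s₃ = 1.1 − 0.02·16 = 0.78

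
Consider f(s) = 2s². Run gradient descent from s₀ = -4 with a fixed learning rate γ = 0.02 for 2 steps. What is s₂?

f′(s) = 4s
Step 1: f′(-4) = -16; s₁ = -4 − 0.02·(-16) = -3.68
Step 2: f′(-3.68) = -14.72; s₂ = -3.68 − 0.02·(-14.72) = -3.3856

-3.3856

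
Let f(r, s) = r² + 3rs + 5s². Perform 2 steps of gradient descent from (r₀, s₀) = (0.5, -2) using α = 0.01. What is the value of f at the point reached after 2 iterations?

11.0271054025

∇f = (2r + 3s, 3r + 10s)
(r₁, s₁) = (0.5, -2) − 0.01·(-5, -18.5) = (0.55, -1.815)
(r₂, s₂) = (0.55, -1.815) − 0.01·(-4.345, -16.5) = (0.59345, -1.65)
f(0.59345, -1.65) = 11.0271054025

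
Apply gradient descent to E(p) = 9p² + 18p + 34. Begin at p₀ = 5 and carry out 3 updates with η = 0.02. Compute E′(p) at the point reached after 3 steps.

28.311552

E′(p) = 18p + 18
Step 1: E′(5) = 108; p₁ = 5 − 0.02·108 = 2.84
Step 2: E′(2.84) = 69.12; p₂ = 2.84 − 0.02·69.12 = 1.4576
Step 3: E′(1.4576) = 44.2368; p₃ = 1.4576 − 0.02·44.2368 = 0.572864
E′(p) at (0.572864) = 28.311552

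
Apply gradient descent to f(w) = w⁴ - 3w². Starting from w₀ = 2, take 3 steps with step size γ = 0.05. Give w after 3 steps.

1.1638

f′(w) = 4w³ - 6w
w₁ = 2 − 0.05·20 = 1
w₂ = 1 − 0.05·(-2) = 1.1
w₃ = 1.1 − 0.05·(-1.276) = 1.1638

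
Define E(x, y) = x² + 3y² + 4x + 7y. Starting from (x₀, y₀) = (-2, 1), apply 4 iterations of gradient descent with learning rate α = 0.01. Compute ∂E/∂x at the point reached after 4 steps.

0

∇E = (2x + 4, 6y + 7)
(x₁, y₁) = (-2, 1) − 0.01·(0, 13) = (-2, 0.87)
(x₂, y₂) = (-2, 0.87) − 0.01·(0, 12.22) = (-2, 0.7478)
(x₃, y₃) = (-2, 0.7478) − 0.01·(0, 11.4868) = (-2, 0.632932)
(x₄, y₄) = (-2, 0.632932) − 0.01·(0, 10.797592) = (-2, 0.52495608)
∂E/∂x at (-2, 0.52495608) = 0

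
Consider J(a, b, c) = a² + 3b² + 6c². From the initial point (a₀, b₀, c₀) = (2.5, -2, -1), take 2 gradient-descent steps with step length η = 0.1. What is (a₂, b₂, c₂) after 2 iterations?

(1.6, -0.32, -0.04)

∇J = (2a, 6b, 12c)
(a₁, b₁, c₁) = (2.5, -2, -1) − 0.1·(5, -12, -12) = (2, -0.8, 0.2)
(a₂, b₂, c₂) = (2, -0.8, 0.2) − 0.1·(4, -4.8, 2.4) = (1.6, -0.32, -0.04)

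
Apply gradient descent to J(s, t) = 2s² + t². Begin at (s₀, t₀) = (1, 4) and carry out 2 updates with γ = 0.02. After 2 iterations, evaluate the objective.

15.02233088

∇J = (4s, 2t)
(s₁, t₁) = (1, 4) − 0.02·(4, 8) = (0.92, 3.84)
(s₂, t₂) = (0.92, 3.84) − 0.02·(3.68, 7.68) = (0.8464, 3.6864)
J(0.8464, 3.6864) = 15.02233088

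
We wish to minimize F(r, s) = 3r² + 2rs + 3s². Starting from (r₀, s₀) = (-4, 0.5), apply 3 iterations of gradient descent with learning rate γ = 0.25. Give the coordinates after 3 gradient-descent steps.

∇F = (6r + 2s, 2r + 6s)
Step 1: at (-4, 0.5), ∇F = (-23, -5) → (-4, 0.5) − 0.25·(-23, -5) = (1.75, 1.75)
Step 2: at (1.75, 1.75), ∇F = (14, 14) → (1.75, 1.75) − 0.25·(14, 14) = (-1.75, -1.75)
Step 3: at (-1.75, -1.75), ∇F = (-14, -14) → (-1.75, -1.75) − 0.25·(-14, -14) = (1.75, 1.75)

(1.75, 1.75)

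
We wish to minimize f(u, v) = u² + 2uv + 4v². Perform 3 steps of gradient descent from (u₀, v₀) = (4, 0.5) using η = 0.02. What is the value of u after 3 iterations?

∇f = (2u + 2v, 2u + 8v)
(u₁, v₁) = (4, 0.5) − 0.02·(9, 12) = (3.82, 0.26)
(u₂, v₂) = (3.82, 0.26) − 0.02·(8.16, 9.72) = (3.6568, 0.0656)
(u₃, v₃) = (3.6568, 0.0656) − 0.02·(7.4448, 7.8384) = (3.507904, -0.091168)
u = 3.507904

3.507904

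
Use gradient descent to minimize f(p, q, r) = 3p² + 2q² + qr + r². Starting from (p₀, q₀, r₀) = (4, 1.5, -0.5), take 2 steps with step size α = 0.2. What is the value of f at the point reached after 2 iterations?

∇f = (6p, 4q + r, q + 2r)
Step 1: at (4, 1.5, -0.5), ∇f = (24, 5.5, 0.5) → (4, 1.5, -0.5) − 0.2·(24, 5.5, 0.5) = (-0.8, 0.4, -0.6)
Step 2: at (-0.8, 0.4, -0.6), ∇f = (-4.8, 1, -0.8) → (-0.8, 0.4, -0.6) − 0.2·(-4.8, 1, -0.8) = (0.16, 0.2, -0.44)
f(0.16, 0.2, -0.44) = 0.2624

0.2624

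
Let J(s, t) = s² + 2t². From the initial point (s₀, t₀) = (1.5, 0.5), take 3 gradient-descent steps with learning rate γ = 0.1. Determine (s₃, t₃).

∇J = (2s, 4t)
Step 1: at (1.5, 0.5), ∇J = (3, 2) → (1.5, 0.5) − 0.1·(3, 2) = (1.2, 0.3)
Step 2: at (1.2, 0.3), ∇J = (2.4, 1.2) → (1.2, 0.3) − 0.1·(2.4, 1.2) = (0.96, 0.18)
Step 3: at (0.96, 0.18), ∇J = (1.92, 0.72) → (0.96, 0.18) − 0.1·(1.92, 0.72) = (0.768, 0.108)

(0.768, 0.108)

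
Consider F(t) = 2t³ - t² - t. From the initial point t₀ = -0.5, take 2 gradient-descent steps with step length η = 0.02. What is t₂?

F′(t) = 6t² - 2t - 1
t₁ = -0.5 − 0.02·1.5 = -0.53
t₂ = -0.53 − 0.02·1.7454 = -0.564908

-0.564908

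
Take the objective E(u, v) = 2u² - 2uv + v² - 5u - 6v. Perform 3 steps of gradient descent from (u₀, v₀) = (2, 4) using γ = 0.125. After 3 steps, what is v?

∇E = (4u - 2v - 5, -2u + 2v - 6)
(u₁, v₁) = (2, 4) − 0.125·(-5, -2) = (2.625, 4.25)
(u₂, v₂) = (2.625, 4.25) − 0.125·(-3, -2.75) = (3, 4.59375)
(u₃, v₃) = (3, 4.59375) − 0.125·(-2.1875, -2.8125) = (3.2734375, 4.9453125)
v = 4.9453125

4.9453125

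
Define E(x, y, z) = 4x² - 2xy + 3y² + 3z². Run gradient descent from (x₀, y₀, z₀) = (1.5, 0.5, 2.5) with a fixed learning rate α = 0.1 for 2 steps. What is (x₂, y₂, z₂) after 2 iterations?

(0.18, 0.28, 0.4)

∇E = (8x - 2y, -2x + 6y, 6z)
(x₁, y₁, z₁) = (1.5, 0.5, 2.5) − 0.1·(11, 0, 15) = (0.4, 0.5, 1)
(x₂, y₂, z₂) = (0.4, 0.5, 1) − 0.1·(2.2, 2.2, 6) = (0.18, 0.28, 0.4)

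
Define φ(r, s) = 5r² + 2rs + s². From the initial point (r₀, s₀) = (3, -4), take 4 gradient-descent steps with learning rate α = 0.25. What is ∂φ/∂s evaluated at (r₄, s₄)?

32

∇φ = (10r + 2s, 2r + 2s)
Step 1: at (3, -4), ∇φ = (22, -2) → (3, -4) − 0.25·(22, -2) = (-2.5, -3.5)
Step 2: at (-2.5, -3.5), ∇φ = (-32, -12) → (-2.5, -3.5) − 0.25·(-32, -12) = (5.5, -0.5)
Step 3: at (5.5, -0.5), ∇φ = (54, 10) → (5.5, -0.5) − 0.25·(54, 10) = (-8, -3)
Step 4: at (-8, -3), ∇φ = (-86, -22) → (-8, -3) − 0.25·(-86, -22) = (13.5, 2.5)
∂φ/∂s at (13.5, 2.5) = 32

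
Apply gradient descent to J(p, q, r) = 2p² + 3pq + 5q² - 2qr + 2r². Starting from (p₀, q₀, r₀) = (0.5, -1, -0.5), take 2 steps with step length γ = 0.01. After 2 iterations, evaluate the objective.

2.524835655

∇J = (4p + 3q, 3p + 10q - 2r, -2q + 4r)
Step 1: at (0.5, -1, -0.5), ∇J = (-1, -7.5, 0) → (0.5, -1, -0.5) − 0.01·(-1, -7.5, 0) = (0.51, -0.925, -0.5)
Step 2: at (0.51, -0.925, -0.5), ∇J = (-0.735, -6.72, -0.15) → (0.51, -0.925, -0.5) − 0.01·(-0.735, -6.72, -0.15) = (0.51735, -0.8578, -0.4985)
J(0.51735, -0.8578, -0.4985) = 2.524835655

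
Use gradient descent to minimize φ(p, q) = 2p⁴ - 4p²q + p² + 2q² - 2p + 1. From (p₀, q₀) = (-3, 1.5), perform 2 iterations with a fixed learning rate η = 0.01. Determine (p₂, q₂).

∇φ = (8p³ - 8pq + 2p - 2, -4p² + 4q)
Step 1: at (-3, 1.5), ∇φ = (-188, -30) → (-3, 1.5) − 0.01·(-188, -30) = (-1.12, 1.8)
Step 2: at (-1.12, 1.8), ∇φ = (0.648576, 2.1824) → (-1.12, 1.8) − 0.01·(0.648576, 2.1824) = (-1.12648576, 1.778176)

(-1.12648576, 1.778176)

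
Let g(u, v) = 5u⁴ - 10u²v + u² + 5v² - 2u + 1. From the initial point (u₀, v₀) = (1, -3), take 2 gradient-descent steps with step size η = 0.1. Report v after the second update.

49

∇g = (20u³ - 20uv + 2u - 2, -10u² + 10v)
(u₁, v₁) = (1, -3) − 0.1·(80, -40) = (-7, 1)
(u₂, v₂) = (-7, 1) − 0.1·(-6736, -480) = (666.6, 49)
v = 49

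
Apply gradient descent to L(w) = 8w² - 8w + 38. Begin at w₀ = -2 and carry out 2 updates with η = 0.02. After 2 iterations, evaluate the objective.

L′(w) = 16w - 8
Step 1: L′(-2) = -40; w₁ = -2 − 0.02·(-40) = -1.2
Step 2: L′(-1.2) = -27.2; w₂ = -1.2 − 0.02·(-27.2) = -0.656
L(-0.656) = 46.690688

46.690688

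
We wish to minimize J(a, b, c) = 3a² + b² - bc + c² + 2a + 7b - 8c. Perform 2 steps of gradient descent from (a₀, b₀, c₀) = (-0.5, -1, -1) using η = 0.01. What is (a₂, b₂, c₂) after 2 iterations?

∇J = (6a + 2, 2b - c + 7, -b + 2c - 8)
Step 1: at (-0.5, -1, -1), ∇J = (-1, 6, -9) → (-0.5, -1, -1) − 0.01·(-1, 6, -9) = (-0.49, -1.06, -0.91)
Step 2: at (-0.49, -1.06, -0.91), ∇J = (-0.94, 5.79, -8.76) → (-0.49, -1.06, -0.91) − 0.01·(-0.94, 5.79, -8.76) = (-0.4806, -1.1179, -0.8224)

(-0.4806, -1.1179, -0.8224)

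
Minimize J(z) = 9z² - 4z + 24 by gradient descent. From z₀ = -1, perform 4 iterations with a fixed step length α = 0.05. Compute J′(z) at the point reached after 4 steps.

J′(z) = 18z - 4
z₁ = -1 − 0.05·(-22) = 0.1
z₂ = 0.1 − 0.05·(-2.2) = 0.21
z₃ = 0.21 − 0.05·(-0.22) = 0.221
z₄ = 0.221 − 0.05·(-0.022) = 0.2221
J′(z) at (0.2221) = -0.0022

-0.0022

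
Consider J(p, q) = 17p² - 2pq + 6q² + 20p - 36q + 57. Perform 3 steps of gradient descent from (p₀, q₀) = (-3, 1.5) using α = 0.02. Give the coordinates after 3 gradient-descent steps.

(-0.559232, 2.202848)

∇J = (34p - 2q + 20, -2p + 12q - 36)
Step 1: at (-3, 1.5), ∇J = (-85, -12) → (-3, 1.5) − 0.02·(-85, -12) = (-1.3, 1.74)
Step 2: at (-1.3, 1.74), ∇J = (-27.68, -12.52) → (-1.3, 1.74) − 0.02·(-27.68, -12.52) = (-0.7464, 1.9904)
Step 3: at (-0.7464, 1.9904), ∇J = (-9.3584, -10.6224) → (-0.7464, 1.9904) − 0.02·(-9.3584, -10.6224) = (-0.559232, 2.202848)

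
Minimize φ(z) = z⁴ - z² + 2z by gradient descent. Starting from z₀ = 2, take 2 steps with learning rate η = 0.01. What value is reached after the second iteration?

φ′(z) = 4z³ - 2z + 2
z₁ = 2 − 0.01·30 = 1.7
z₂ = 1.7 − 0.01·18.252 = 1.51748

1.51748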